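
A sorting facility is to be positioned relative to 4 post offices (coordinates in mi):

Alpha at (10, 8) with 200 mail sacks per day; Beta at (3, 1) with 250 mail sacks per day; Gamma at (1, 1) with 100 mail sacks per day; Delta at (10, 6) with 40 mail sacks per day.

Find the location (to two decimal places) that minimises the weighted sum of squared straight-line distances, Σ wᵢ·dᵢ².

(5.51, 3.71)

The minimiser of Σwᵢ‖p−pᵢ‖² is the weighted centroid p* = (Σwᵢpᵢ)/(Σwᵢ).
Σwᵢ = 590.
Σwᵢxᵢ = 200·10 + 250·3 + 100·1 + 40·10 = 3250.
Σwᵢyᵢ = 200·8 + 250·1 + 100·1 + 40·6 = 2190.
x* = 3250/590 = 5.51, y* = 2190/590 = 3.71.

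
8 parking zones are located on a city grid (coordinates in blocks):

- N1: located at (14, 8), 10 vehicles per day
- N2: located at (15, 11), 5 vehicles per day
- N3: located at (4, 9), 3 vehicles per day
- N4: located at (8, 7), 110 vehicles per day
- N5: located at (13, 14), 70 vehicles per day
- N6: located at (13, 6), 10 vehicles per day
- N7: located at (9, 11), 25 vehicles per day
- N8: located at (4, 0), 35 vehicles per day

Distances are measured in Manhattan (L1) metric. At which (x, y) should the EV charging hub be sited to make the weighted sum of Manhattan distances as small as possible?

(8, 7)

Manhattan distance separates: Σwᵢ(|x−xᵢ|+|y−yᵢ|) = Σwᵢ|x−xᵢ| + Σwᵢ|y−yᵢ|, so x and y are optimised independently as 1-D weighted medians.
Total weight W = 268; half = 134.
x-coordinate, sorted with cumulative weight:
  x=4 (N3, w=3) cum 3
  x=4 (N8, w=35) cum 38
  x=8 (N4, w=110) cum 148  ← median
  x=9 (N7, w=25) cum 173
  x=13 (N5, w=70) cum 243
  x=13 (N6, w=10) cum 253
  x=14 (N1, w=10) cum 263
  x=15 (N2, w=5) cum 268
⇒ x* = 8
y-coordinate, sorted with cumulative weight:
  y=0 (N8, w=35) cum 35
  y=6 (N6, w=10) cum 45
  y=7 (N4, w=110) cum 155  ← median
  y=8 (N1, w=10) cum 165
  y=9 (N3, w=3) cum 168
  y=11 (N2, w=5) cum 173
  y=11 (N7, w=25) cum 198
  y=14 (N5, w=70) cum 268
⇒ y* = 7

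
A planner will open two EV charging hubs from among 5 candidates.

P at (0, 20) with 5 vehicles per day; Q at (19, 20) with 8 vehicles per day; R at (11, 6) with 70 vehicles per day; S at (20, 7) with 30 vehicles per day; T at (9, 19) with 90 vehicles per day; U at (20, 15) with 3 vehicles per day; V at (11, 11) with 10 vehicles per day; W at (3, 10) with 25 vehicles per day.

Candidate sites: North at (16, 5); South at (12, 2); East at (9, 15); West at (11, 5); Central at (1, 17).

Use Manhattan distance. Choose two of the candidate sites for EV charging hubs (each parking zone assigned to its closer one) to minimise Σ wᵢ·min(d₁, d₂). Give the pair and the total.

{East, West}, total 1318

Evaluate every pair (each demand assigned to the nearer of the two):
  {East, West}: total = 1318
  {North, East}: total = 1518
  {South, East}: total = 1658
  {West, Central}: total = 1830
  {North, Central}: total = 2041
  {East, Central}: total = 2158
  {South, Central}: total = 2216
  {North, West}: total = 2391
  {South, West}: total = 2596
  {North, South}: total = 3191
Best pair: {East, West} with total 1318.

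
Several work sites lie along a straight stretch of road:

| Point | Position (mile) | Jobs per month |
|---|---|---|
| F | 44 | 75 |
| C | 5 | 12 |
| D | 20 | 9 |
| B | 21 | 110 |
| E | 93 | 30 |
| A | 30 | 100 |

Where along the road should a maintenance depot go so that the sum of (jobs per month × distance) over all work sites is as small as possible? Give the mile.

x = 30

For a sum of weighted absolute distances on a line, the optimum is the weighted median (not the mean). Total weight W = 336; half-weight = 168.
Sort by position and accumulate weight:
  mile 5 (C, w=12) → cum 12
  mile 20 (D, w=9) → cum 21
  mile 21 (B, w=110) → cum 131
  mile 30 (A, w=100) → cum 231  ≥ 168 → median here
  mile 44 (F, w=75) → cum 306
  mile 93 (E, w=30) → cum 336
Optimal location: mile 30.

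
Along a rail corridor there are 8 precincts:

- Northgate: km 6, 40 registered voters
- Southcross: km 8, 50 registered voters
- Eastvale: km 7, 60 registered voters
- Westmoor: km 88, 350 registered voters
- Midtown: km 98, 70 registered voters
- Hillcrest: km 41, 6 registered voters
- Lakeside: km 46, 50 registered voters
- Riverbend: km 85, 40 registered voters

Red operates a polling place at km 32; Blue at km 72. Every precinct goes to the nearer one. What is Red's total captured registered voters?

The indifferent point is the midpoint (32+72)/2 = 52; precincts left of it (closer to Red at 32) go to Red, those right go to Blue.
  Northgate at 6 (w=40) → Red
  Eastvale at 7 (w=60) → Red
  Southcross at 8 (w=50) → Red
  Hillcrest at 41 (w=6) → Red
  Lakeside at 46 (w=50) → Red
  Riverbend at 85 (w=40) → Blue
  Westmoor at 88 (w=350) → Blue
  Midtown at 98 (w=70) → Blue
Red captures 206; Blue captures 460.

206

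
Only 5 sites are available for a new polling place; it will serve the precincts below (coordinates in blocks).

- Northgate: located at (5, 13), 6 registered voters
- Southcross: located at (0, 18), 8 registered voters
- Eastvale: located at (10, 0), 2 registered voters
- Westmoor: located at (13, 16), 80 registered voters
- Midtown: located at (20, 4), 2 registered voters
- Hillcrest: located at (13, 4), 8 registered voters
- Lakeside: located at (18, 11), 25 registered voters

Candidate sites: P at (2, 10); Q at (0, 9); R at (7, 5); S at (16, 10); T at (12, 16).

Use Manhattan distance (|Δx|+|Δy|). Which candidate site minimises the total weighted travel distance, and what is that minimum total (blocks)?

Total weighted distance at each candidate:
  P (2, 10): total = 2121
  Q (0, 9): total = 2458
  R (7, 5): total = 2105
  S (16, 10): total = 1195
  T (12, 16): total = 707
Minimum is at T with total 707 blocks.

T, total 707 blocks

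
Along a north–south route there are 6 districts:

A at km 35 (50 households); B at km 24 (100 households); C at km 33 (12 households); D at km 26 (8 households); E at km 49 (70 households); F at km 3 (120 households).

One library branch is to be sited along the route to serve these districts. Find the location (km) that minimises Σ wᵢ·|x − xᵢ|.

For a sum of weighted absolute distances on a line, the optimum is the weighted median (not the mean). Total weight W = 360; half-weight = 180.
Sort by position and accumulate weight:
  km 3 (F, w=120) → cum 120
  km 24 (B, w=100) → cum 220  ≥ 180 → median here
  km 26 (D, w=8) → cum 228
  km 33 (C, w=12) → cum 240
  km 35 (A, w=50) → cum 290
  km 49 (E, w=70) → cum 360
Optimal location: km 24.

x = 24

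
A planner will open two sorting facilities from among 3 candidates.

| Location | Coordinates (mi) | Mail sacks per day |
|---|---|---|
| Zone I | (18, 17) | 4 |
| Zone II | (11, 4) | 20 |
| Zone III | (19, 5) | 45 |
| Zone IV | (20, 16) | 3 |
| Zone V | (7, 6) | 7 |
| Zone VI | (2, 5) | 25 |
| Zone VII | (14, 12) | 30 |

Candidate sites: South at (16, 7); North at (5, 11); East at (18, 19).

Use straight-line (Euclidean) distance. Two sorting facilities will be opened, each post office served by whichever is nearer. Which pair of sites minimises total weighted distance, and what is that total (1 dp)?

Evaluate every pair (each demand assigned to the nearer of the two):
  {South, North}: total = 716.2
  {South, East}: total = 876.2
  {North, East}: total = 1282.1
Best pair: {South, North} with total 716.2.

{South, North}, total 716.2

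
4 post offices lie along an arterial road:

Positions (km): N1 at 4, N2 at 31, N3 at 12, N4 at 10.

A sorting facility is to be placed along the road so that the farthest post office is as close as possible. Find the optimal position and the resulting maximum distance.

location 17.5, max distance 13.5

The 1-center on a line is the midpoint of the two extreme points: leftmost at 4, rightmost at 31.
Optimal location = (4 + 31)/2 = 17.5; maximum distance = (31 − 4)/2 = 13.5.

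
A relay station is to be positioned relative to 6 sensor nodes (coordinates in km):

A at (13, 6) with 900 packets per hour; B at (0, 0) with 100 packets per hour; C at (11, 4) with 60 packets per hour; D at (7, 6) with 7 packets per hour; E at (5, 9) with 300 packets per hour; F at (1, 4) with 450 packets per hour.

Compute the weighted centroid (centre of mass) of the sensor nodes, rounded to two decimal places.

(7.90, 5.60)

The minimiser of Σwᵢ‖p−pᵢ‖² is the weighted centroid p* = (Σwᵢpᵢ)/(Σwᵢ).
Σwᵢ = 1817.
Σwᵢxᵢ = 900·13 + 100·0 + 60·11 + 7·7 + 300·5 + 450·1 = 14359.
Σwᵢyᵢ = 900·6 + 100·0 + 60·4 + 7·6 + 300·9 + 450·4 = 10182.
x* = 14359/1817 = 7.90, y* = 10182/1817 = 5.60.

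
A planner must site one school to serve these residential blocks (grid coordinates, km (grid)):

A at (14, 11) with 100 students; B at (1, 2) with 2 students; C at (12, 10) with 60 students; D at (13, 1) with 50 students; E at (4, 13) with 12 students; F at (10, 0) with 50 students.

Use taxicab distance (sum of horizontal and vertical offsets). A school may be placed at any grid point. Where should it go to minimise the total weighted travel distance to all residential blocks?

Manhattan distance separates: Σwᵢ(|x−xᵢ|+|y−yᵢ|) = Σwᵢ|x−xᵢ| + Σwᵢ|y−yᵢ|, so x and y are optimised independently as 1-D weighted medians.
Total weight W = 274; half = 137.
x-coordinate, sorted with cumulative weight:
  x=1 (B, w=2) cum 2
  x=4 (E, w=12) cum 14
  x=10 (F, w=50) cum 64
  x=12 (C, w=60) cum 124
  x=13 (D, w=50) cum 174  ← median
  x=14 (A, w=100) cum 274
⇒ x* = 13
y-coordinate, sorted with cumulative weight:
  y=0 (F, w=50) cum 50
  y=1 (D, w=50) cum 100
  y=2 (B, w=2) cum 102
  y=10 (C, w=60) cum 162  ← median
  y=11 (A, w=100) cum 262
  y=13 (E, w=12) cum 274
⇒ y* = 10

(13, 10)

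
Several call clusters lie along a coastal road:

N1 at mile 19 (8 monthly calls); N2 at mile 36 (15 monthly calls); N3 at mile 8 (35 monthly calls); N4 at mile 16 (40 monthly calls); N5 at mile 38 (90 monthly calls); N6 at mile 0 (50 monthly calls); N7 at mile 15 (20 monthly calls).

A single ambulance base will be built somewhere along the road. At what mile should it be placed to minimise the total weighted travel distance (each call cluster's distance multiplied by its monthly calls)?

For a sum of weighted absolute distances on a line, the optimum is the weighted median (not the mean). Total weight W = 258; half-weight = 129.
Sort by position and accumulate weight:
  mile 0 (N6, w=50) → cum 50
  mile 8 (N3, w=35) → cum 85
  mile 15 (N7, w=20) → cum 105
  mile 16 (N4, w=40) → cum 145  ≥ 129 → median here
  mile 19 (N1, w=8) → cum 153
  mile 36 (N2, w=15) → cum 168
  mile 38 (N5, w=90) → cum 258
Optimal location: mile 16.

x = 16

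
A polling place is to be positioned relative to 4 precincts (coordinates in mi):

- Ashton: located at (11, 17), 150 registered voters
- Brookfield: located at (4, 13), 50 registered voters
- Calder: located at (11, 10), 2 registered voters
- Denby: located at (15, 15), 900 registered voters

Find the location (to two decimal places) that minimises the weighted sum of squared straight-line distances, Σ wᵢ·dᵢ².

The minimiser of Σwᵢ‖p−pᵢ‖² is the weighted centroid p* = (Σwᵢpᵢ)/(Σwᵢ).
Σwᵢ = 1102.
Σwᵢxᵢ = 150·11 + 50·4 + 2·11 + 900·15 = 15372.
Σwᵢyᵢ = 150·17 + 50·13 + 2·10 + 900·15 = 16720.
x* = 15372/1102 = 13.95, y* = 16720/1102 = 15.17.

(13.95, 15.17)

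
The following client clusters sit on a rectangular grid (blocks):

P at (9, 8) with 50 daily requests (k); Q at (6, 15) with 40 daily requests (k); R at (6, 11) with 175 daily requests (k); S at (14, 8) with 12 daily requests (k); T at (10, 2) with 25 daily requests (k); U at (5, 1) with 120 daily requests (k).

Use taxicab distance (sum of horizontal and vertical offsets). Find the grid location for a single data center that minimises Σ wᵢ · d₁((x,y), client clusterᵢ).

Manhattan distance separates: Σwᵢ(|x−xᵢ|+|y−yᵢ|) = Σwᵢ|x−xᵢ| + Σwᵢ|y−yᵢ|, so x and y are optimised independently as 1-D weighted medians.
Total weight W = 422; half = 211.
x-coordinate, sorted with cumulative weight:
  x=5 (U, w=120) cum 120
  x=6 (Q, w=40) cum 160
  x=6 (R, w=175) cum 335  ← median
  x=9 (P, w=50) cum 385
  x=10 (T, w=25) cum 410
  x=14 (S, w=12) cum 422
⇒ x* = 6
y-coordinate, sorted with cumulative weight:
  y=1 (U, w=120) cum 120
  y=2 (T, w=25) cum 145
  y=8 (P, w=50) cum 195
  y=8 (S, w=12) cum 207
  y=11 (R, w=175) cum 382  ← median
  y=15 (Q, w=40) cum 422
⇒ y* = 11

(6, 11)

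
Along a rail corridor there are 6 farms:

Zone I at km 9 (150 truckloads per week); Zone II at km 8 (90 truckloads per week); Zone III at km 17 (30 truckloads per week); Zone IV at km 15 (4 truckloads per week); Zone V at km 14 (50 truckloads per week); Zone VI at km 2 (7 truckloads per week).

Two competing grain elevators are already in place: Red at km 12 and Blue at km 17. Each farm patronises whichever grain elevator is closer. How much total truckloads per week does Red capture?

The indifferent point is the midpoint (12+17)/2 = 14.5; farms left of it (closer to Red at 12) go to Red, those right go to Blue.
  Zone VI at 2 (w=7) → Red
  Zone II at 8 (w=90) → Red
  Zone I at 9 (w=150) → Red
  Zone V at 14 (w=50) → Red
  Zone IV at 15 (w=4) → Blue
  Zone III at 17 (w=30) → Blue
Red captures 297; Blue captures 34.

297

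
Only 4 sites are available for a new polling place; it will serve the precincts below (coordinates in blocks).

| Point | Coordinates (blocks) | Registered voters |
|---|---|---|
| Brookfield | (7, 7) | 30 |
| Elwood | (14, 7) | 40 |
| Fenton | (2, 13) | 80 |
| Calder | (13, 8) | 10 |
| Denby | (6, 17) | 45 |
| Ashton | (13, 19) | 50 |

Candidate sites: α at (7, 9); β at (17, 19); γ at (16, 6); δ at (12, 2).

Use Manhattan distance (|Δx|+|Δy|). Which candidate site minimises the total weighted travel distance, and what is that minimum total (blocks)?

α, total 2415 blocks

Total weighted distance at each candidate:
  α (7, 9): total = 2415
  β (17, 19): total = 3875
  γ (16, 6): total = 3895
  δ (12, 2): total = 4175
Minimum is at α with total 2415 blocks.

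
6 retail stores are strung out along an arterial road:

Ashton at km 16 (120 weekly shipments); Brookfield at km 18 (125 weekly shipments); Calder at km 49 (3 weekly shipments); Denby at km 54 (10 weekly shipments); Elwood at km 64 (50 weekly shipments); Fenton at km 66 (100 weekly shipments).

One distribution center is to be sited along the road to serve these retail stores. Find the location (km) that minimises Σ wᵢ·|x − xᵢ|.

x = 18

For a sum of weighted absolute distances on a line, the optimum is the weighted median (not the mean). Total weight W = 408; half-weight = 204.
Sort by position and accumulate weight:
  km 16 (Ashton, w=120) → cum 120
  km 18 (Brookfield, w=125) → cum 245  ≥ 204 → median here
  km 49 (Calder, w=3) → cum 248
  km 54 (Denby, w=10) → cum 258
  km 64 (Elwood, w=50) → cum 308
  km 66 (Fenton, w=100) → cum 408
Optimal location: km 18.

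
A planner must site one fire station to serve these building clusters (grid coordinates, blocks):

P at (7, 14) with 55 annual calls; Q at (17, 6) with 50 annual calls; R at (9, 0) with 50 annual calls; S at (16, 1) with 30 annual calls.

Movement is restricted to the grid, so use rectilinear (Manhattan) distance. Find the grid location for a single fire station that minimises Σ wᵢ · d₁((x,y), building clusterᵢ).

(9, 6)

Manhattan distance separates: Σwᵢ(|x−xᵢ|+|y−yᵢ|) = Σwᵢ|x−xᵢ| + Σwᵢ|y−yᵢ|, so x and y are optimised independently as 1-D weighted medians.
Total weight W = 185; half = 92.5.
x-coordinate, sorted with cumulative weight:
  x=7 (P, w=55) cum 55
  x=9 (R, w=50) cum 105  ← median
  x=16 (S, w=30) cum 135
  x=17 (Q, w=50) cum 185
⇒ x* = 9
y-coordinate, sorted with cumulative weight:
  y=0 (R, w=50) cum 50
  y=1 (S, w=30) cum 80
  y=6 (Q, w=50) cum 130  ← median
  y=14 (P, w=55) cum 185
⇒ y* = 6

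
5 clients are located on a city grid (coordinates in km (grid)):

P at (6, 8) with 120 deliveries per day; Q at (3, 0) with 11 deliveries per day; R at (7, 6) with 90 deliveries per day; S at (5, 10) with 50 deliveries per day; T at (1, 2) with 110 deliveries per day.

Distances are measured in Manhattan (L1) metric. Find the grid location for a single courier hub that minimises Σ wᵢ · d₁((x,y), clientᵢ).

(6, 6)

Manhattan distance separates: Σwᵢ(|x−xᵢ|+|y−yᵢ|) = Σwᵢ|x−xᵢ| + Σwᵢ|y−yᵢ|, so x and y are optimised independently as 1-D weighted medians.
Total weight W = 381; half = 190.5.
x-coordinate, sorted with cumulative weight:
  x=1 (T, w=110) cum 110
  x=3 (Q, w=11) cum 121
  x=5 (S, w=50) cum 171
  x=6 (P, w=120) cum 291  ← median
  x=7 (R, w=90) cum 381
⇒ x* = 6
y-coordinate, sorted with cumulative weight:
  y=0 (Q, w=11) cum 11
  y=2 (T, w=110) cum 121
  y=6 (R, w=90) cum 211  ← median
  y=8 (P, w=120) cum 331
  y=10 (S, w=50) cum 381
⇒ y* = 6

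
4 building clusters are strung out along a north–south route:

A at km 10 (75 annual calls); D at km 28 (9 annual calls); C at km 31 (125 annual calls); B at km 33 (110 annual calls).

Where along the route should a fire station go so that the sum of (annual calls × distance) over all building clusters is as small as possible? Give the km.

x = 31

For a sum of weighted absolute distances on a line, the optimum is the weighted median (not the mean). Total weight W = 319; half-weight = 159.5.
Sort by position and accumulate weight:
  km 10 (A, w=75) → cum 75
  km 28 (D, w=9) → cum 84
  km 31 (C, w=125) → cum 209  ≥ 159.5 → median here
  km 33 (B, w=110) → cum 319
Optimal location: km 31.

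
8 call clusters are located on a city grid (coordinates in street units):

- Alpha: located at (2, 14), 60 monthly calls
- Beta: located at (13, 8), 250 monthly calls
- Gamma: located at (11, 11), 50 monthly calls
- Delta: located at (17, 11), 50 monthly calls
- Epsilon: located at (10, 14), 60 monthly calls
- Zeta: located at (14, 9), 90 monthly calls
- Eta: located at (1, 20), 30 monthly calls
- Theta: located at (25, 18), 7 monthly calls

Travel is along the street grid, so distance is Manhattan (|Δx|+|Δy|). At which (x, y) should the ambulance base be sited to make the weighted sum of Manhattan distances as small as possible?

Manhattan distance separates: Σwᵢ(|x−xᵢ|+|y−yᵢ|) = Σwᵢ|x−xᵢ| + Σwᵢ|y−yᵢ|, so x and y are optimised independently as 1-D weighted medians.
Total weight W = 597; half = 298.5.
x-coordinate, sorted with cumulative weight:
  x=1 (Eta, w=30) cum 30
  x=2 (Alpha, w=60) cum 90
  x=10 (Epsilon, w=60) cum 150
  x=11 (Gamma, w=50) cum 200
  x=13 (Beta, w=250) cum 450  ← median
  x=14 (Zeta, w=90) cum 540
  x=17 (Delta, w=50) cum 590
  x=25 (Theta, w=7) cum 597
⇒ x* = 13
y-coordinate, sorted with cumulative weight:
  y=8 (Beta, w=250) cum 250
  y=9 (Zeta, w=90) cum 340  ← median
  y=11 (Gamma, w=50) cum 390
  y=11 (Delta, w=50) cum 440
  y=14 (Alpha, w=60) cum 500
  y=14 (Epsilon, w=60) cum 560
  y=18 (Theta, w=7) cum 567
  y=20 (Eta, w=30) cum 597
⇒ y* = 9

(13, 9)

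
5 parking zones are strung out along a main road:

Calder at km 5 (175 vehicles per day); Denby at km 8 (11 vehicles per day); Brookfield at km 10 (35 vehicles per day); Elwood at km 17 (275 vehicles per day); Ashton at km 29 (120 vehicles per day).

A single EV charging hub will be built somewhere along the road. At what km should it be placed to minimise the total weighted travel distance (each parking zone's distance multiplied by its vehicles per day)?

For a sum of weighted absolute distances on a line, the optimum is the weighted median (not the mean). Total weight W = 616; half-weight = 308.
Sort by position and accumulate weight:
  km 5 (Calder, w=175) → cum 175
  km 8 (Denby, w=11) → cum 186
  km 10 (Brookfield, w=35) → cum 221
  km 17 (Elwood, w=275) → cum 496  ≥ 308 → median here
  km 29 (Ashton, w=120) → cum 616
Optimal location: km 17.

x = 17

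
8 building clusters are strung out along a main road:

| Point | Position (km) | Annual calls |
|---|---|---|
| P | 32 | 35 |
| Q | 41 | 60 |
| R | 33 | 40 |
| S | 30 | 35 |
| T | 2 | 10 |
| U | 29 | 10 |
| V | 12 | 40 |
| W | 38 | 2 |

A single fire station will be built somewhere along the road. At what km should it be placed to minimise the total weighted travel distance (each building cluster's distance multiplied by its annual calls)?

x = 32

For a sum of weighted absolute distances on a line, the optimum is the weighted median (not the mean). Total weight W = 232; half-weight = 116.
Sort by position and accumulate weight:
  km 2 (T, w=10) → cum 10
  km 12 (V, w=40) → cum 50
  km 29 (U, w=10) → cum 60
  km 30 (S, w=35) → cum 95
  km 32 (P, w=35) → cum 130  ≥ 116 → median here
  km 33 (R, w=40) → cum 170
  km 38 (W, w=2) → cum 172
  km 41 (Q, w=60) → cum 232
Optimal location: km 32.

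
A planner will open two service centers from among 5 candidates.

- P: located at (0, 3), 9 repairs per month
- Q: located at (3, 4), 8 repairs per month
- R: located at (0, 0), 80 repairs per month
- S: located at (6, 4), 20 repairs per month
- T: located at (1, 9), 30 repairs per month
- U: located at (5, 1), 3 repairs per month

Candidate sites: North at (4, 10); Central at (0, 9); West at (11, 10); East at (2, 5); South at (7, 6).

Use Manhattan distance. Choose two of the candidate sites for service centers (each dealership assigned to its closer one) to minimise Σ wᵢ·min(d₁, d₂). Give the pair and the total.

Evaluate every pair (each demand assigned to the nearer of the two):
  {Central, East}: total = 763
  {East, South}: total = 843
  {North, East}: total = 853
  {West, East}: total = 883
  {Central, South}: total = 933
  {North, Central}: total = 1050
  {Central, West}: total = 1127
  {North, South}: total = 1379
  {West, South}: total = 1529
  {North, West}: total = 1585
Best pair: {Central, East} with total 763.

{Central, East}, total 763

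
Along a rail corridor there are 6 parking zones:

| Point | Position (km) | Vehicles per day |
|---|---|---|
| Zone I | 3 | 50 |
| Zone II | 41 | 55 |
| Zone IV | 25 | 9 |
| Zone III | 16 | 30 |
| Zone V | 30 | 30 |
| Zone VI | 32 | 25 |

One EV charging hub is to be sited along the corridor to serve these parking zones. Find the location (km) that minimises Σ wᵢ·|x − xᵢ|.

x = 30

For a sum of weighted absolute distances on a line, the optimum is the weighted median (not the mean). Total weight W = 199; half-weight = 99.5.
Sort by position and accumulate weight:
  km 3 (Zone I, w=50) → cum 50
  km 16 (Zone III, w=30) → cum 80
  km 25 (Zone IV, w=9) → cum 89
  km 30 (Zone V, w=30) → cum 119  ≥ 99.5 → median here
  km 32 (Zone VI, w=25) → cum 144
  km 41 (Zone II, w=55) → cum 199
Optimal location: km 30.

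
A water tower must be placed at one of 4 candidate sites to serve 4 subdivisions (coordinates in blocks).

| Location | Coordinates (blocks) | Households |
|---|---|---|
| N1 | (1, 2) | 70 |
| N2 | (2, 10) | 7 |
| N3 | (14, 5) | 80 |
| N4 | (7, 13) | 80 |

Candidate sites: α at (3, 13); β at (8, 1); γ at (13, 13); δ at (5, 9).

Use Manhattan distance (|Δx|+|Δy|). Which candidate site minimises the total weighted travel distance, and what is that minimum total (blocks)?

Total weighted distance at each candidate:
  α (3, 13): total = 2778
  β (8, 1): total = 2505
  γ (13, 13): total = 2908
  δ (5, 9): total = 2318
Minimum is at δ with total 2318 blocks.

δ, total 2318 blocks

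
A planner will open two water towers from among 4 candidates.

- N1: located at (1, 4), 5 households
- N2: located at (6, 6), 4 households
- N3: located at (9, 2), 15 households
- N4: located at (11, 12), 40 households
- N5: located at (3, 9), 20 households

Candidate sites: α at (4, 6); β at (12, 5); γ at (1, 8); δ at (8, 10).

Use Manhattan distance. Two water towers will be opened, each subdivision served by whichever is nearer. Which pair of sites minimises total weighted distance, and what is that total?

Evaluate every pair (each demand assigned to the nearer of the two):
  {γ, δ}: total = 439
  {α, δ}: total = 448
  {β, δ}: total = 494
  {β, γ}: total = 518
  {α, β}: total = 523
  {α, γ}: total = 743
Best pair: {γ, δ} with total 439.

{γ, δ}, total 439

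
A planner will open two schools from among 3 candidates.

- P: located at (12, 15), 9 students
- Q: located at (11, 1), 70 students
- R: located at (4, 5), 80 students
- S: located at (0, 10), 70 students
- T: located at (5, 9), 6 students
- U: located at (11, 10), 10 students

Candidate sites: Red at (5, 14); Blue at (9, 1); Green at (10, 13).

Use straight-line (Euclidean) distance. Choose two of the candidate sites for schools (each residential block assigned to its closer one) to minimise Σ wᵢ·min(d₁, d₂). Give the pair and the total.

{Red, Blue}, total 1266.2

Evaluate every pair (each demand assigned to the nearer of the two):
  {Red, Blue}: total = 1266.2
  {Blue, Green}: total = 1478.6
  {Red, Green}: total = 2102.6
Best pair: {Red, Blue} with total 1266.2.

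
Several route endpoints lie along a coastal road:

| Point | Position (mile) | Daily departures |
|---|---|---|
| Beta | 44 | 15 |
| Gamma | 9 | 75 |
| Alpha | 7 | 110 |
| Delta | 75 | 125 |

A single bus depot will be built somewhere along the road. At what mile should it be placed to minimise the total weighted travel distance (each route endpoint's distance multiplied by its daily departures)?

x = 9

For a sum of weighted absolute distances on a line, the optimum is the weighted median (not the mean). Total weight W = 325; half-weight = 162.5.
Sort by position and accumulate weight:
  mile 7 (Alpha, w=110) → cum 110
  mile 9 (Gamma, w=75) → cum 185  ≥ 162.5 → median here
  mile 44 (Beta, w=15) → cum 200
  mile 75 (Delta, w=125) → cum 325
Optimal location: mile 9.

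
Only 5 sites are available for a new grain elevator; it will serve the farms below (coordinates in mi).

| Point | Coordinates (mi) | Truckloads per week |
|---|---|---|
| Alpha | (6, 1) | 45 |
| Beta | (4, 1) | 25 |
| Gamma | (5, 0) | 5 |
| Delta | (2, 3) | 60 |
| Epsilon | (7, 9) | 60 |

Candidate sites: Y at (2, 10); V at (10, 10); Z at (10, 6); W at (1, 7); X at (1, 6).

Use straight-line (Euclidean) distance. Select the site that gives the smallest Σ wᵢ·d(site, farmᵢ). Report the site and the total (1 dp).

X, total 1092.3 mi

Total weighted distance at each candidate:
  Y (2, 10): total = 1451.8
  V (10, 10): total = 1597.1
  Z (10, 6): total = 1289.6
  W (1, 7): total = 1186.3
  X (1, 6): total = 1092.3
Minimum is at X with total 1092.3 mi.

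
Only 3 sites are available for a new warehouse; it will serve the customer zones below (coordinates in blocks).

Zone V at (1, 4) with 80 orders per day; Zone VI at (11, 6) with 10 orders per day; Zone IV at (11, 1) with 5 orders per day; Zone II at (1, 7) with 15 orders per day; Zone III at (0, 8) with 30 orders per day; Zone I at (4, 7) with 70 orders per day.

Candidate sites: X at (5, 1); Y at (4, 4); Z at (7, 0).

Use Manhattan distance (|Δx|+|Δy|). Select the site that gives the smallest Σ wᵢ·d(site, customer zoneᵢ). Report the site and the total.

Y, total 920 blocks

Total weighted distance at each candidate:
  X (5, 1): total = 1700
  Y (4, 4): total = 920
  Z (7, 0): total = 2270
Minimum is at Y with total 920 blocks.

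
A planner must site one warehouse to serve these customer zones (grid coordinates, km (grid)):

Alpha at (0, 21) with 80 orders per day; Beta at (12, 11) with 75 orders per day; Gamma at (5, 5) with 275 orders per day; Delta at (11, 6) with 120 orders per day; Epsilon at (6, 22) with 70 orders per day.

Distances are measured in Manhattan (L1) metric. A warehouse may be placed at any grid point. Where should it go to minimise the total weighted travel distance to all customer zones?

Manhattan distance separates: Σwᵢ(|x−xᵢ|+|y−yᵢ|) = Σwᵢ|x−xᵢ| + Σwᵢ|y−yᵢ|, so x and y are optimised independently as 1-D weighted medians.
Total weight W = 620; half = 310.
x-coordinate, sorted with cumulative weight:
  x=0 (Alpha, w=80) cum 80
  x=5 (Gamma, w=275) cum 355  ← median
  x=6 (Epsilon, w=70) cum 425
  x=11 (Delta, w=120) cum 545
  x=12 (Beta, w=75) cum 620
⇒ x* = 5
y-coordinate, sorted with cumulative weight:
  y=5 (Gamma, w=275) cum 275
  y=6 (Delta, w=120) cum 395  ← median
  y=11 (Beta, w=75) cum 470
  y=21 (Alpha, w=80) cum 550
  y=22 (Epsilon, w=70) cum 620
⇒ y* = 6

(5, 6)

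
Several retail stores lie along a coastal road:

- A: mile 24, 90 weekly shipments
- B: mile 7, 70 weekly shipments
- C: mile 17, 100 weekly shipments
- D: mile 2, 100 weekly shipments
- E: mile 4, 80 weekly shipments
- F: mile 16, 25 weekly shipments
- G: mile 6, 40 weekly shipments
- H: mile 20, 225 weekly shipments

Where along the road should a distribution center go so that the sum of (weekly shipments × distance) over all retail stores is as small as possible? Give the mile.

For a sum of weighted absolute distances on a line, the optimum is the weighted median (not the mean). Total weight W = 730; half-weight = 365.
Sort by position and accumulate weight:
  mile 2 (D, w=100) → cum 100
  mile 4 (E, w=80) → cum 180
  mile 6 (G, w=40) → cum 220
  mile 7 (B, w=70) → cum 290
  mile 16 (F, w=25) → cum 315
  mile 17 (C, w=100) → cum 415  ≥ 365 → median here
  mile 20 (H, w=225) → cum 640
  mile 24 (A, w=90) → cum 730
Optimal location: mile 17.

x = 17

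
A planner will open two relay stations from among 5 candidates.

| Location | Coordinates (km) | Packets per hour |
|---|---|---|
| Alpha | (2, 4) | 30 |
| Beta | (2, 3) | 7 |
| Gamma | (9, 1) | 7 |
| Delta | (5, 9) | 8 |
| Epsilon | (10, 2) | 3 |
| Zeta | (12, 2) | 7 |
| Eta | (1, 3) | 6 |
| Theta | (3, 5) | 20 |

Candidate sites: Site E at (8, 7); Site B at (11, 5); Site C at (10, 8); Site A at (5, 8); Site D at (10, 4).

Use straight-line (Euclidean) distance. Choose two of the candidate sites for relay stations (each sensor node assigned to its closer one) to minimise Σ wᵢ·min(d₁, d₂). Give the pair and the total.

{Site A, Site D}, total 357.3

Evaluate every pair (each demand assigned to the nearer of the two):
  {Site A, Site D}: total = 357.3
  {Site B, Site A}: total = 372.3
  {Site E, Site A}: total = 412.9
  {Site C, Site A}: total = 421.1
  {Site E, Site D}: total = 484.6
  {Site E, Site B}: total = 499.6
  {Site E, Site C}: total = 539.7
  {Site C, Site D}: total = 580.9
  {Site B, Site D}: total = 596.7
  {Site B, Site C}: total = 650.1
Best pair: {Site A, Site D} with total 357.3.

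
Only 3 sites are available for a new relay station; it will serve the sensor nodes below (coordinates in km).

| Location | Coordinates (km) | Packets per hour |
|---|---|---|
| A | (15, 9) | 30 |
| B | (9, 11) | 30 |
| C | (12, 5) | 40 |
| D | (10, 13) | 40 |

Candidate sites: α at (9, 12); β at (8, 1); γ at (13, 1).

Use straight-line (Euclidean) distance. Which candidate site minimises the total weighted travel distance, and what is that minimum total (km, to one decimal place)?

Total weighted distance at each candidate:
  α (9, 12): total = 592.4
  β (8, 1): total = 1333.3
  γ (13, 1): total = 1230.2
Minimum is at α with total 592.4 km.

α, total 592.4 km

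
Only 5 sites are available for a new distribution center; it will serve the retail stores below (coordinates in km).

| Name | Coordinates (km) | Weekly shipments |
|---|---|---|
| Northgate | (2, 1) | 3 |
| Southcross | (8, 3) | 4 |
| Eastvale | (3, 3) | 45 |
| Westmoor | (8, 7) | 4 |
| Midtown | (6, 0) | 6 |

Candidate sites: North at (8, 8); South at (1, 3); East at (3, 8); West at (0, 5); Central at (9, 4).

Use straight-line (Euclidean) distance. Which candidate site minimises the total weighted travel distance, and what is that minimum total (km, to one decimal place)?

South, total 191.9 km

Total weighted distance at each candidate:
  North (8, 8): total = 419.3
  South (1, 3): total = 191.9
  East (3, 8): total = 346.2
  West (0, 5): total = 288.5
  Central (9, 4): total = 344.9
Minimum is at South with total 191.9 km.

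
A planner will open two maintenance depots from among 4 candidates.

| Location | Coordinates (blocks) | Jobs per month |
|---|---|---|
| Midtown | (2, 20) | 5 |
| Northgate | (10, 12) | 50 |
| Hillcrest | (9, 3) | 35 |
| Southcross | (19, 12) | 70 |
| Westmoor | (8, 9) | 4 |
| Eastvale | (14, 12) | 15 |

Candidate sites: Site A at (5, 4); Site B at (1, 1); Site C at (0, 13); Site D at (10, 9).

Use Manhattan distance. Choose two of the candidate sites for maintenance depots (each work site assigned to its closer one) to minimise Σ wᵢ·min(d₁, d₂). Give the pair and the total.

Evaluate every pair (each demand assigned to the nearer of the two):
  {Site A, Site D}: total = 1373
  {Site C, Site D}: total = 1393
  {Site B, Site D}: total = 1443
  {Site A, Site C}: total = 2427
  {Site B, Site C}: total = 2618
  {Site A, Site B}: total = 2747
Best pair: {Site A, Site D} with total 1373.

{Site A, Site D}, total 1373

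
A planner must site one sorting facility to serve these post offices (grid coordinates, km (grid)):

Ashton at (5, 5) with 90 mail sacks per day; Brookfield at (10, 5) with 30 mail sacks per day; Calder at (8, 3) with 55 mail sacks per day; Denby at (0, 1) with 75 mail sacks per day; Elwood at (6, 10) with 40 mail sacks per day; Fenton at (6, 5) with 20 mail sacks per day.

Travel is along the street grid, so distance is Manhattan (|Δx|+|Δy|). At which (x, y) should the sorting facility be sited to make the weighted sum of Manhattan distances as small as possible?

(5, 5)

Manhattan distance separates: Σwᵢ(|x−xᵢ|+|y−yᵢ|) = Σwᵢ|x−xᵢ| + Σwᵢ|y−yᵢ|, so x and y are optimised independently as 1-D weighted medians.
Total weight W = 310; half = 155.
x-coordinate, sorted with cumulative weight:
  x=0 (Denby, w=75) cum 75
  x=5 (Ashton, w=90) cum 165  ← median
  x=6 (Elwood, w=40) cum 205
  x=6 (Fenton, w=20) cum 225
  x=8 (Calder, w=55) cum 280
  x=10 (Brookfield, w=30) cum 310
⇒ x* = 5
y-coordinate, sorted with cumulative weight:
  y=1 (Denby, w=75) cum 75
  y=3 (Calder, w=55) cum 130
  y=5 (Ashton, w=90) cum 220  ← median
  y=5 (Brookfield, w=30) cum 250
  y=5 (Fenton, w=20) cum 270
  y=10 (Elwood, w=40) cum 310
⇒ y* = 5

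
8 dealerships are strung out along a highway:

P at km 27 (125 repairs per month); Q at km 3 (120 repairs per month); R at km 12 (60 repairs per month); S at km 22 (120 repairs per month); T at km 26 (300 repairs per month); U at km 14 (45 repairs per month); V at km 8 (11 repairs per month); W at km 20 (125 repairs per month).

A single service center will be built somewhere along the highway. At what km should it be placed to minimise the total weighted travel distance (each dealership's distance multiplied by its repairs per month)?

x = 22

For a sum of weighted absolute distances on a line, the optimum is the weighted median (not the mean). Total weight W = 906; half-weight = 453.
Sort by position and accumulate weight:
  km 3 (Q, w=120) → cum 120
  km 8 (V, w=11) → cum 131
  km 12 (R, w=60) → cum 191
  km 14 (U, w=45) → cum 236
  km 20 (W, w=125) → cum 361
  km 22 (S, w=120) → cum 481  ≥ 453 → median here
  km 26 (T, w=300) → cum 781
  km 27 (P, w=125) → cum 906
Optimal location: km 22.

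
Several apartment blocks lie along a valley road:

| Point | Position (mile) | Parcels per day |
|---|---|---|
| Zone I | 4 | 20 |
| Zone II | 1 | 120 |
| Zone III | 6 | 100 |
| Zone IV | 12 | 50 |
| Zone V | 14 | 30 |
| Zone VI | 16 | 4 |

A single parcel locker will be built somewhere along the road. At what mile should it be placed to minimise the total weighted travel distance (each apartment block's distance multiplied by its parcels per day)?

For a sum of weighted absolute distances on a line, the optimum is the weighted median (not the mean). Total weight W = 324; half-weight = 162.
Sort by position and accumulate weight:
  mile 1 (Zone II, w=120) → cum 120
  mile 4 (Zone I, w=20) → cum 140
  mile 6 (Zone III, w=100) → cum 240  ≥ 162 → median here
  mile 12 (Zone IV, w=50) → cum 290
  mile 14 (Zone V, w=30) → cum 320
  mile 16 (Zone VI, w=4) → cum 324
Optimal location: mile 6.

x = 6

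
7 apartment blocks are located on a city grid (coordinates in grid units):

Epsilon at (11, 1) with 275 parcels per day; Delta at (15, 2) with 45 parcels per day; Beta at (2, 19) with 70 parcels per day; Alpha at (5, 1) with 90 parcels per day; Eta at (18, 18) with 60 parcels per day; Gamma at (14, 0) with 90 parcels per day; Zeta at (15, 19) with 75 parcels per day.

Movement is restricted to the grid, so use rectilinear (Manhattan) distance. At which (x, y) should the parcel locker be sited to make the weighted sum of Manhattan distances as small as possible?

(11, 1)

Manhattan distance separates: Σwᵢ(|x−xᵢ|+|y−yᵢ|) = Σwᵢ|x−xᵢ| + Σwᵢ|y−yᵢ|, so x and y are optimised independently as 1-D weighted medians.
Total weight W = 705; half = 352.5.
x-coordinate, sorted with cumulative weight:
  x=2 (Beta, w=70) cum 70
  x=5 (Alpha, w=90) cum 160
  x=11 (Epsilon, w=275) cum 435  ← median
  x=14 (Gamma, w=90) cum 525
  x=15 (Delta, w=45) cum 570
  x=15 (Zeta, w=75) cum 645
  x=18 (Eta, w=60) cum 705
⇒ x* = 11
y-coordinate, sorted with cumulative weight:
  y=0 (Gamma, w=90) cum 90
  y=1 (Epsilon, w=275) cum 365  ← median
  y=1 (Alpha, w=90) cum 455
  y=2 (Delta, w=45) cum 500
  y=18 (Eta, w=60) cum 560
  y=19 (Beta, w=70) cum 630
  y=19 (Zeta, w=75) cum 705
⇒ y* = 1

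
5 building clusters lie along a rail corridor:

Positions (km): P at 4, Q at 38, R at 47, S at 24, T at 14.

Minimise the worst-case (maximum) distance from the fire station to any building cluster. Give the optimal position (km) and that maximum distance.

The 1-center on a line is the midpoint of the two extreme points: leftmost at 4, rightmost at 47.
Optimal location = (4 + 47)/2 = 25.5; maximum distance = (47 − 4)/2 = 21.5.

location 25.5, max distance 21.5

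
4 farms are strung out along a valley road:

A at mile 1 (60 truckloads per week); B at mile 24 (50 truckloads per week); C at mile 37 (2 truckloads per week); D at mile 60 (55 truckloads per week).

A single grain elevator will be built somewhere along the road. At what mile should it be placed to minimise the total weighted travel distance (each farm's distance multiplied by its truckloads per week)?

x = 24

For a sum of weighted absolute distances on a line, the optimum is the weighted median (not the mean). Total weight W = 167; half-weight = 83.5.
Sort by position and accumulate weight:
  mile 1 (A, w=60) → cum 60
  mile 24 (B, w=50) → cum 110  ≥ 83.5 → median here
  mile 37 (C, w=2) → cum 112
  mile 60 (D, w=55) → cum 167
Optimal location: mile 24.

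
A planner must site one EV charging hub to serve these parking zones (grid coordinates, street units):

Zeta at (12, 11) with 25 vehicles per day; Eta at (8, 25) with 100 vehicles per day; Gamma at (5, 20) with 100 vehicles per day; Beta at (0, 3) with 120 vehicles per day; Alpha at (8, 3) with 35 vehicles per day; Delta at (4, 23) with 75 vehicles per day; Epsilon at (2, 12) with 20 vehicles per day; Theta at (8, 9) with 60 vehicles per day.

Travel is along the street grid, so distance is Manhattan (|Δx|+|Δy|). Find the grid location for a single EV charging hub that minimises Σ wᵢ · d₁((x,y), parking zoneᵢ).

(5, 20)

Manhattan distance separates: Σwᵢ(|x−xᵢ|+|y−yᵢ|) = Σwᵢ|x−xᵢ| + Σwᵢ|y−yᵢ|, so x and y are optimised independently as 1-D weighted medians.
Total weight W = 535; half = 267.5.
x-coordinate, sorted with cumulative weight:
  x=0 (Beta, w=120) cum 120
  x=2 (Epsilon, w=20) cum 140
  x=4 (Delta, w=75) cum 215
  x=5 (Gamma, w=100) cum 315  ← median
  x=8 (Eta, w=100) cum 415
  x=8 (Alpha, w=35) cum 450
  x=8 (Theta, w=60) cum 510
  x=12 (Zeta, w=25) cum 535
⇒ x* = 5
y-coordinate, sorted with cumulative weight:
  y=3 (Beta, w=120) cum 120
  y=3 (Alpha, w=35) cum 155
  y=9 (Theta, w=60) cum 215
  y=11 (Zeta, w=25) cum 240
  y=12 (Epsilon, w=20) cum 260
  y=20 (Gamma, w=100) cum 360  ← median
  y=23 (Delta, w=75) cum 435
  y=25 (Eta, w=100) cum 535
⇒ y* = 20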